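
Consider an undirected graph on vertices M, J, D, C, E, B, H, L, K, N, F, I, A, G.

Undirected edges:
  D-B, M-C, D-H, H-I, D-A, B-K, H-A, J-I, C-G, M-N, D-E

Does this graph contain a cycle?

Yes

DFS, tracking each vertex's parent; an edge to a visited non-parent vertex closes a cycle.
Start from J:
visit J (parent –)
  visit I (parent J)
    visit H (parent I)
      visit A (parent H)
        visit D (parent A)
          visit E (parent D)
            E–D: parent, skip
          visit B (parent D)
            B–D: parent, skip
            visit K (parent B)
              K–B: parent, skip
          D–A: parent, skip
          D–H: H visited and ≠ parent → cycle
Cycle: H – A – D – H.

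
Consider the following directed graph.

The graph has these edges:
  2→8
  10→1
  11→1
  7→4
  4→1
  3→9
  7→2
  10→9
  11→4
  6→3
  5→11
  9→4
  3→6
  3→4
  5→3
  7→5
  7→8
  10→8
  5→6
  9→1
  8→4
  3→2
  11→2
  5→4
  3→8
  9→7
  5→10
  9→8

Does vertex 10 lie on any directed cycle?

10 is on a cycle iff 10 can reach itself via ≥1 edge.
10 → 9 → 7 → 5 → 10 — yes.

Yes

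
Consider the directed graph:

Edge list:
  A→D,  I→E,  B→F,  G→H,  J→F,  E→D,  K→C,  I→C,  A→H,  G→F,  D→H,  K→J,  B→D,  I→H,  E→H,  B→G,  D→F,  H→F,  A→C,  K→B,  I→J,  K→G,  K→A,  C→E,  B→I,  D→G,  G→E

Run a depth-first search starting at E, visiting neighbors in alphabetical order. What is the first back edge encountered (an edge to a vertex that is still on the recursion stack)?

DFS from E (visiting neighbors in alphabetical order); mark gray on enter, black on exit:
E gray
  D gray
    F gray
    F black
    G gray
      G→E: E is gray → back edge
First back edge: G → E.

G→E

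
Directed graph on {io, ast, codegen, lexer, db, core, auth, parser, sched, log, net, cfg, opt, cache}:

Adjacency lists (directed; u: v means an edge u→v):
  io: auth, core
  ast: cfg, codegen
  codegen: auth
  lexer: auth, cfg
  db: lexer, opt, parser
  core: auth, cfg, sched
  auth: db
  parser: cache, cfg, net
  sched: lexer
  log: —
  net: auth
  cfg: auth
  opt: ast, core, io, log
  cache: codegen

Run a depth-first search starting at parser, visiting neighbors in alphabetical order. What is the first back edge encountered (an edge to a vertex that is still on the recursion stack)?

lexer→auth

DFS from parser (visiting neighbors in alphabetical order); mark gray on enter, black on exit:
parser gray
  cache gray
    codegen gray
      auth gray
        db gray
          lexer gray
            lexer→auth: auth is gray → back edge
First back edge: lexer → auth.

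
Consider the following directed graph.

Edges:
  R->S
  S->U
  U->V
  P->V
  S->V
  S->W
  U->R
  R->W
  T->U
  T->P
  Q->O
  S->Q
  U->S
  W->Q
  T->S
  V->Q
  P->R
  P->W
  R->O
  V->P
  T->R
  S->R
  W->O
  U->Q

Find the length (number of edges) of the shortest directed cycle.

2

For each vertex v, BFS finds the shortest path from v back to v.
The shortest such closed walk is U → S → U, length 2.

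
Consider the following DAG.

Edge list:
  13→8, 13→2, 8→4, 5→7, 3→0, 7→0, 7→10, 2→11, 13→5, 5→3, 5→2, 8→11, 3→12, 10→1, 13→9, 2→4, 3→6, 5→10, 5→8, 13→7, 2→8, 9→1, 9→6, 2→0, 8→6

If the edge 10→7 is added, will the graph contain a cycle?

Yes

Adding 10→7 creates a cycle iff 7 can already reach 10.
Path from 7: 7 → 10.
So 7 → … → 10 → 7 is a cycle.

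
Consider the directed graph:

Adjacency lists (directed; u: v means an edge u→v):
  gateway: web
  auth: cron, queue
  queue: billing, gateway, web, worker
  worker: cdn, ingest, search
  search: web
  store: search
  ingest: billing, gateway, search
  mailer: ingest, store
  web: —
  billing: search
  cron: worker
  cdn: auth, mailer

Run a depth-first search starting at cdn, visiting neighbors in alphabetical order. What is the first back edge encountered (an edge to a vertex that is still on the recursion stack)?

DFS from cdn (visiting neighbors in alphabetical order); mark gray on enter, black on exit:
cdn gray
  auth gray
    cron gray
      worker gray
        worker→cdn: cdn is gray → back edge
First back edge: worker → cdn.

worker->cdn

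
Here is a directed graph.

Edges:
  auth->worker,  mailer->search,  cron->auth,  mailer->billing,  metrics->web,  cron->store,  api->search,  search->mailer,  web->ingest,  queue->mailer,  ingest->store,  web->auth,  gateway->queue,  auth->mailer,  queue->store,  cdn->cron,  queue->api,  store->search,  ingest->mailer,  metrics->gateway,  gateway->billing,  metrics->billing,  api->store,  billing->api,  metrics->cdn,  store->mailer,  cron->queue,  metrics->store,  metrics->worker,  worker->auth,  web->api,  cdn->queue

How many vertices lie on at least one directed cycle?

A vertex is on a directed cycle iff it belongs to a strongly connected component of size ≥ 2 (or has a self-loop).
The vertices on cycles are {api, auth, store, mailer, search, worker, billing} — 7 in total.

7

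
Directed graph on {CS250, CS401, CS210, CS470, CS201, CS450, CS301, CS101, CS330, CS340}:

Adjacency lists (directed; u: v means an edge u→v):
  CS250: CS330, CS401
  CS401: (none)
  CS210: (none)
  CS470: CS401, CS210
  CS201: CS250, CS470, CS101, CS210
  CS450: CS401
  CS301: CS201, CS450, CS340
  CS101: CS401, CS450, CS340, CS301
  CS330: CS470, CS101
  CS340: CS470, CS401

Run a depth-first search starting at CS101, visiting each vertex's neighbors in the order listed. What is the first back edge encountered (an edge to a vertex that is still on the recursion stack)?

DFS from CS101 (visiting each vertex's neighbors in the order listed); mark gray on enter, black on exit:
CS101 gray
  CS401 gray
  CS401 black
  CS450 gray
    CS450→CS401: CS401 black — skip
  CS450 black
  CS340 gray
    CS470 gray
      CS470→CS401: CS401 black — skip
      CS210 gray
      CS210 black
    CS470 black
    CS340→CS401: CS401 black — skip
  CS340 black
  CS301 gray
    CS201 gray
      CS250 gray
        CS330 gray
          CS330→CS470: CS470 black — skip
          CS330→CS101: CS101 is gray → back edge
First back edge: CS330 → CS101.

CS330->CS101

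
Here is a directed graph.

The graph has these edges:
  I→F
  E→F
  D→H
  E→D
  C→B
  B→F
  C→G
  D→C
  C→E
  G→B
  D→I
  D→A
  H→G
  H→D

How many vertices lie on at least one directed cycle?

4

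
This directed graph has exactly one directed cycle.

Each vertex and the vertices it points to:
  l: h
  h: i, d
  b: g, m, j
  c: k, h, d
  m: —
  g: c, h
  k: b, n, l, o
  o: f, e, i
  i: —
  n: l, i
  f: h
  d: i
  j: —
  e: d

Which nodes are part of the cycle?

b, c, g, k

DFS with gray/black marking from c:
c gray
  k gray
    b gray
      g gray
        g→c: c is gray → back edge
Back edge closes the cycle c → k → b → g → c; its vertices are {b, c, g, k}.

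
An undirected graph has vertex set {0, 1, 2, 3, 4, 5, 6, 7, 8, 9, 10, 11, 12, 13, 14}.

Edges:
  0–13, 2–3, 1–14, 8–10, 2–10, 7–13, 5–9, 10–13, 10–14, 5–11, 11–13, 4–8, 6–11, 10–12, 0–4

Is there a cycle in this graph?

Yes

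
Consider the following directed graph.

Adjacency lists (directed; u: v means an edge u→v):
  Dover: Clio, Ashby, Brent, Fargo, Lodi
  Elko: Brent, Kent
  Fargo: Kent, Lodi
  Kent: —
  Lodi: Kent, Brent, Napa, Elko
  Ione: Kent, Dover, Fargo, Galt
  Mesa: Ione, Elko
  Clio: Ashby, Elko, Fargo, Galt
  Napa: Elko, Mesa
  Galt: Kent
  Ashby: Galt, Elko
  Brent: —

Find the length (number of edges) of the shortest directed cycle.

For each vertex v, BFS finds the shortest path from v back to v.
The shortest such closed walk is Mesa → Ione → Fargo → Lodi → Napa → Mesa, length 5.

5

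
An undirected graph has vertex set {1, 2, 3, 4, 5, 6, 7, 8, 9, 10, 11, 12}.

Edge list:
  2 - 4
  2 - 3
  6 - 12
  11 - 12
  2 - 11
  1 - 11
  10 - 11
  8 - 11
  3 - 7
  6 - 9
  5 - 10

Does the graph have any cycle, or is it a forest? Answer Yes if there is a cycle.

DFS, tracking each vertex's parent; an edge to a visited non-parent vertex closes a cycle.
Start from 12:
visit 12 (parent –)
  visit 11 (parent 12)
    11–12: parent, skip
    visit 8 (parent 11)
      8–11: parent, skip
    visit 2 (parent 11)
      2–11: parent, skip
      visit 4 (parent 2)
        4–2: parent, skip
      visit 3 (parent 2)
        visit 7 (parent 3)
          7–3: parent, skip
        3–2: parent, skip
    visit 10 (parent 11)
      10–11: parent, skip
      visit 5 (parent 10)
        5–10: parent, skip
    visit 1 (parent 11)
      1–11: parent, skip
  visit 6 (parent 12)
    visit 9 (parent 6)
      9–6: parent, skip
    6–12: parent, skip
No non-parent visited neighbor found — the graph is a forest.

No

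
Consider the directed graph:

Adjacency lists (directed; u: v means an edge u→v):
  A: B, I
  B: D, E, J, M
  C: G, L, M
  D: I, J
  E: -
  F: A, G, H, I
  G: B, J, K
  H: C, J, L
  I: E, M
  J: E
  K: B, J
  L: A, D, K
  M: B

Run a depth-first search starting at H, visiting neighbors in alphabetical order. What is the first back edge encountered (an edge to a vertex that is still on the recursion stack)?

DFS from H (visiting neighbors in alphabetical order); mark gray on enter, black on exit:
H gray
  C gray
    G gray
      B gray
        D gray
          I gray
            E gray
            E black
            M gray
              M→B: B is gray → back edge
First back edge: M → B.

M->B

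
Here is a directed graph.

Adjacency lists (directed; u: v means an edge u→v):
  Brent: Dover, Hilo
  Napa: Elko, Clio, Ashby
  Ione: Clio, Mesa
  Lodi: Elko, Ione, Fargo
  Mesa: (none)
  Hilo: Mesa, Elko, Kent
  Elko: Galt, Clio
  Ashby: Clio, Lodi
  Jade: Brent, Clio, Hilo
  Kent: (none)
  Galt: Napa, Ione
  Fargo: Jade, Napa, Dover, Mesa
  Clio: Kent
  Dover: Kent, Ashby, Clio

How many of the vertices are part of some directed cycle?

A vertex is on a directed cycle iff it belongs to a strongly connected component of size ≥ 2 (or has a self-loop).
The vertices on cycles are {Elko, Galt, Hilo, Jade, Lodi, Napa, Ashby, Brent, Dover, Fargo} — 10 in total.

10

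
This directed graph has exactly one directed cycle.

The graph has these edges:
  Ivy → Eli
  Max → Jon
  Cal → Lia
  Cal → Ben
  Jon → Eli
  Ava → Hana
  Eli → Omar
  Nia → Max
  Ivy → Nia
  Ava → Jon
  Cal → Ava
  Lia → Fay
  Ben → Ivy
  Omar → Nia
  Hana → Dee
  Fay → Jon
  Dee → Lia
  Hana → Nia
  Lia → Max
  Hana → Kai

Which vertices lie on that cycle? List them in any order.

DFS with gray/black marking from Eli:
Eli gray
  Omar gray
    Nia gray
      Max gray
        Jon gray
          Jon→Eli: Eli is gray → back edge
Back edge closes the cycle Eli → Omar → Nia → Max → Jon → Eli; its vertices are {Eli, Jon, Max, Nia, Omar}.

Eli, Jon, Max, Nia, Omar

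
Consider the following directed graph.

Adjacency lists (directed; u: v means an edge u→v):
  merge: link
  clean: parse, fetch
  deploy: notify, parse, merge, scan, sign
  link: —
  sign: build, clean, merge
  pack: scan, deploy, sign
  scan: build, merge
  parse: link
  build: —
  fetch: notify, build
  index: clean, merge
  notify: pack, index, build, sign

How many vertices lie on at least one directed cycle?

7

A vertex is on a directed cycle iff it belongs to a strongly connected component of size ≥ 2 (or has a self-loop).
The vertices on cycles are {pack, sign, clean, fetch, index, deploy, notify} — 7 in total.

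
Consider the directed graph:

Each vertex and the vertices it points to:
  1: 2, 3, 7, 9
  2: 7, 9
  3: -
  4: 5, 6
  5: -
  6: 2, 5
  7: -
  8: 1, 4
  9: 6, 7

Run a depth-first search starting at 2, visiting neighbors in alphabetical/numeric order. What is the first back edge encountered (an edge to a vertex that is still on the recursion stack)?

6->2

DFS from 2 (visiting neighbors in alphabetical/numeric order); mark gray on enter, black on exit:
2 gray
  7 gray
  7 black
  9 gray
    6 gray
      6→2: 2 is gray → back edge
First back edge: 6 → 2.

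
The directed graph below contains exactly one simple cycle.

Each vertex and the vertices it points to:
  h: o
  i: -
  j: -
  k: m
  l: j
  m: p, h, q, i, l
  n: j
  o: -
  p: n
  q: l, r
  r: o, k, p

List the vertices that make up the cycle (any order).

DFS with gray/black marking from k:
k gray
  m gray
    p gray
      n gray
        j gray
        j black
      n black
    p black
    h gray
      o gray
      o black
    h black
    q gray
      l gray
        l→j: j black — skip
      l black
      r gray
        r→o: o black — skip
        r→k: k is gray → back edge
Back edge closes the cycle k → m → q → r → k; its vertices are {k, m, q, r}.

k, m, q, r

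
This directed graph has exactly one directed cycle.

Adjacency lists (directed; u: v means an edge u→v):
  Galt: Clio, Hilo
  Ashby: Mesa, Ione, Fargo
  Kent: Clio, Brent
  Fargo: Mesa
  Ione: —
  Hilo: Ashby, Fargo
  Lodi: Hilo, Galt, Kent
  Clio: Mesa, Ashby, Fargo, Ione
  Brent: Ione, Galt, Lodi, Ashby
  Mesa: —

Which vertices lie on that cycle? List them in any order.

Kent, Lodi, Brent

DFS with gray/black marking from Kent:
Kent gray
  Clio gray
    Mesa gray
    Mesa black
    Ashby gray
      Ashby→Mesa: Mesa black — skip
      Ione gray
      Ione black
      Fargo gray
        Fargo→Mesa: Mesa black — skip
      Fargo black
    Ashby black
    Clio→Fargo: Fargo black — skip
    Clio→Ione: Ione black — skip
  Clio black
  Brent gray
    Brent→Ione: Ione black — skip
    Galt gray
      Galt→Clio: Clio black — skip
      Hilo gray
        Hilo→Ashby: Ashby black — skip
        Hilo→Fargo: Fargo black — skip
      Hilo black
    Galt black
    Lodi gray
      Lodi→Hilo: Hilo black — skip
      Lodi→Galt: Galt black — skip
      Lodi→Kent: Kent is gray → back edge
Back edge closes the cycle Kent → Brent → Lodi → Kent; its vertices are {Kent, Lodi, Brent}.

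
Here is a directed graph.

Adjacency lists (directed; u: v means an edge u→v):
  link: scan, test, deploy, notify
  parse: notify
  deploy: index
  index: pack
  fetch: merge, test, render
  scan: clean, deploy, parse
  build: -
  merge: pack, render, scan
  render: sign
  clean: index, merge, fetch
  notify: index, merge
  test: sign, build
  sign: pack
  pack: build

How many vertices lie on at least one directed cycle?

6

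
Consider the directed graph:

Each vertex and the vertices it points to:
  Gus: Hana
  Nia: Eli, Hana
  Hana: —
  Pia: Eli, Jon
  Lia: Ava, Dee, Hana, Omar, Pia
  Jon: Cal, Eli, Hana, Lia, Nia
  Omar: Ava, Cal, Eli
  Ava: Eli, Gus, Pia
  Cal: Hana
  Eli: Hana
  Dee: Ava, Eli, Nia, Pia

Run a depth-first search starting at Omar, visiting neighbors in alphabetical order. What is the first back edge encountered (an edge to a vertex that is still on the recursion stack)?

Lia→Ava

DFS from Omar (visiting neighbors in alphabetical order); mark gray on enter, black on exit:
Omar gray
  Ava gray
    Eli gray
      Hana gray
      Hana black
    Eli black
    Gus gray
      Gus→Hana: Hana black — skip
    Gus black
    Pia gray
      Pia→Eli: Eli black — skip
      Jon gray
        Cal gray
          Cal→Hana: Hana black — skip
        Cal black
        Jon→Eli: Eli black — skip
        Jon→Hana: Hana black — skip
        Lia gray
          Lia→Ava: Ava is gray → back edge
First back edge: Lia → Ava.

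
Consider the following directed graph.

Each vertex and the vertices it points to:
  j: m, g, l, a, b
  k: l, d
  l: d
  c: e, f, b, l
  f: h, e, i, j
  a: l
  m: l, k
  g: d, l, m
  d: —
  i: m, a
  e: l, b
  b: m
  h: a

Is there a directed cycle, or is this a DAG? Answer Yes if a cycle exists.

No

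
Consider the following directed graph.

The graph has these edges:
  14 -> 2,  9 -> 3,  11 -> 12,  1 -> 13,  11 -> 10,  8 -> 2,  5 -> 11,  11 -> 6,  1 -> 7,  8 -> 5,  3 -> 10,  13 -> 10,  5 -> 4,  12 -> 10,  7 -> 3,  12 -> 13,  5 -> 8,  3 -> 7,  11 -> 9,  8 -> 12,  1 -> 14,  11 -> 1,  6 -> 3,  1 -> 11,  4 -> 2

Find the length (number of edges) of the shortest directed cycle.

2

For each vertex v, BFS finds the shortest path from v back to v.
The shortest such closed walk is 5 → 8 → 5, length 2.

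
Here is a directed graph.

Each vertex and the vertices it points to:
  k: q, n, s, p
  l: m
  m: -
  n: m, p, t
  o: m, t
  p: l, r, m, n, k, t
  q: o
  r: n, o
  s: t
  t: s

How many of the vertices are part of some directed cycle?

6

A vertex is on a directed cycle iff it belongs to a strongly connected component of size ≥ 2 (or has a self-loop).
The vertices on cycles are {k, n, p, r, s, t} — 6 in total.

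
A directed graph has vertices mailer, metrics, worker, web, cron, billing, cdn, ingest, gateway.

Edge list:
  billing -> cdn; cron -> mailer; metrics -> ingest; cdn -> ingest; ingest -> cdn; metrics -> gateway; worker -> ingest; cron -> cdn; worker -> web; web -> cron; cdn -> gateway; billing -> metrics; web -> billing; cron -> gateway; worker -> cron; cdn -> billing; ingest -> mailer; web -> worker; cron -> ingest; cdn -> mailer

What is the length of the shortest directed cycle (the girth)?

2

For each vertex v, BFS finds the shortest path from v back to v.
The shortest such closed walk is worker → web → worker, length 2.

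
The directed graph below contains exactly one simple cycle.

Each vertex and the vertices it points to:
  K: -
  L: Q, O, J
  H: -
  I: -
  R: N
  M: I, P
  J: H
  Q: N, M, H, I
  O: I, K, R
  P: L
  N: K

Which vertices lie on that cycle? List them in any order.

L, M, P, Q

DFS with gray/black marking from L:
L gray
  Q gray
    N gray
      K gray
      K black
    N black
    M gray
      I gray
      I black
      P gray
        P→L: L is gray → back edge
Back edge closes the cycle L → Q → M → P → L; its vertices are {L, M, P, Q}.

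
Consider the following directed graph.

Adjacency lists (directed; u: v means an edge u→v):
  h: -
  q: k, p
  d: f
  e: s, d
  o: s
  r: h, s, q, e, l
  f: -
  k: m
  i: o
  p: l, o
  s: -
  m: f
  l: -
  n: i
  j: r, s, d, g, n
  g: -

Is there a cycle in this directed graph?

DFS with white/gray/black marking, starting from f:
f gray
f black
h gray
h black
q gray
  k gray
    m gray
      m→f: f black — skip
    m black
  k black
  p gray
    l gray
    l black
    o gray
      s gray
      s black
    o black
  p black
q black
d gray
  d→f: f black — skip
d black
e gray
  e→s: s black — skip
  e→d: d black — skip
e black
r gray
  r→h: h black — skip
  r→s: s black — skip
  r→q: q black — skip
  r→e: e black — skip
  r→l: l black — skip
r black
i gray
  i→o: o black — skip
i black
n gray
  n→i: i black — skip
n black
j gray
  j→r: r black — skip
  j→s: s black — skip
  j→d: d black — skip
  g gray
  g black
  j→n: n black — skip
j black
Every edge goes to a white or black vertex — no back edge, so the graph is acyclic.

No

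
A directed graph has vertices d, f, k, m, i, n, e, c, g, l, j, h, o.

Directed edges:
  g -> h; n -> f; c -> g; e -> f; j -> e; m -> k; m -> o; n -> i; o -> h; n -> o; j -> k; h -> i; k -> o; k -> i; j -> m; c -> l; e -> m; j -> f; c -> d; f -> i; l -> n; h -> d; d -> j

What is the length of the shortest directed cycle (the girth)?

For each vertex v, BFS finds the shortest path from v back to v.
The shortest such closed walk is d → j → m → o → h → d, length 5.

5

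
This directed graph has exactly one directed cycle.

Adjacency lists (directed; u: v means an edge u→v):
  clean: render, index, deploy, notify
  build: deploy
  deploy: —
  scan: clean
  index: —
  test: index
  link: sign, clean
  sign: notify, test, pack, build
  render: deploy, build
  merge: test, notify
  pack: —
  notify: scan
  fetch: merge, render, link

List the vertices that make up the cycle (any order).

scan, clean, notify

DFS with gray/black marking from clean:
clean gray
  render gray
    deploy gray
    deploy black
    build gray
      build→deploy: deploy black — skip
    build black
  render black
  index gray
  index black
  clean→deploy: deploy black — skip
  notify gray
    scan gray
      scan→clean: clean is gray → back edge
Back edge closes the cycle clean → notify → scan → clean; its vertices are {scan, clean, notify}.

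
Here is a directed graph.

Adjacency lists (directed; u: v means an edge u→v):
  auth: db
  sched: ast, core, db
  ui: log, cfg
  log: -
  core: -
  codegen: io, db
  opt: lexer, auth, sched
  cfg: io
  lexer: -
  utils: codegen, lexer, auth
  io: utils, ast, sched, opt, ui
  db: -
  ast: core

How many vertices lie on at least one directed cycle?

A vertex is on a directed cycle iff it belongs to a strongly connected component of size ≥ 2 (or has a self-loop).
The vertices on cycles are {io, ui, cfg, utils, codegen} — 5 in total.

5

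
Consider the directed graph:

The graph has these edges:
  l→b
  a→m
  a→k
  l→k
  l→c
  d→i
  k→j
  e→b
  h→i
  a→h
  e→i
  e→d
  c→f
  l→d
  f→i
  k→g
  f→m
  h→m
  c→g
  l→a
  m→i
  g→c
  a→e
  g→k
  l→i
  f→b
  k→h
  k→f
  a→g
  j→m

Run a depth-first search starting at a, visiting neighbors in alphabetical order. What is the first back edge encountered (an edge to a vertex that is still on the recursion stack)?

DFS from a (visiting neighbors in alphabetical order); mark gray on enter, black on exit:
a gray
  e gray
    b gray
    b black
    d gray
      i gray
      i black
    d black
    e→i: i black — skip
  e black
  g gray
    c gray
      f gray
        f→b: b black — skip
        f→i: i black — skip
        m gray
          m→i: i black — skip
        m black
      f black
      c→g: g is gray → back edge
First back edge: c → g.

c->g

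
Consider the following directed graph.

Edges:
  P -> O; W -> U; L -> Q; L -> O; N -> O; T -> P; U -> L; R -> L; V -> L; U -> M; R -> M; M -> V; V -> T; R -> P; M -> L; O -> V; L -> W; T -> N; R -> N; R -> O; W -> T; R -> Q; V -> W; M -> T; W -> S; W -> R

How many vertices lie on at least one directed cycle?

10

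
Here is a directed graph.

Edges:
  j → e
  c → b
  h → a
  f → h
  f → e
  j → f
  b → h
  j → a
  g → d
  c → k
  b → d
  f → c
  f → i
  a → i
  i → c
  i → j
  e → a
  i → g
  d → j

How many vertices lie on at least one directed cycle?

10

A vertex is on a directed cycle iff it belongs to a strongly connected component of size ≥ 2 (or has a self-loop).
The vertices on cycles are {a, b, c, d, e, f, g, h, i, j} — 10 in total.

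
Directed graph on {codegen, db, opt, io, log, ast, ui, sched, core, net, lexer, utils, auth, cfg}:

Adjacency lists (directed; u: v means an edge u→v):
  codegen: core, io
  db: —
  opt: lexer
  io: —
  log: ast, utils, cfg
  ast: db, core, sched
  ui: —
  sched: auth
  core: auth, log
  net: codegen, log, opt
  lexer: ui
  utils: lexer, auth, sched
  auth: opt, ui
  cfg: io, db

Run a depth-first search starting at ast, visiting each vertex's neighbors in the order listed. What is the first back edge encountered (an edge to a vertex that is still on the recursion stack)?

log->ast

DFS from ast (visiting each vertex's neighbors in the order listed); mark gray on enter, black on exit:
ast gray
  db gray
  db black
  core gray
    auth gray
      opt gray
        lexer gray
          ui gray
          ui black
        lexer black
      opt black
      auth→ui: ui black — skip
    auth black
    log gray
      log→ast: ast is gray → back edge
First back edge: log → ast.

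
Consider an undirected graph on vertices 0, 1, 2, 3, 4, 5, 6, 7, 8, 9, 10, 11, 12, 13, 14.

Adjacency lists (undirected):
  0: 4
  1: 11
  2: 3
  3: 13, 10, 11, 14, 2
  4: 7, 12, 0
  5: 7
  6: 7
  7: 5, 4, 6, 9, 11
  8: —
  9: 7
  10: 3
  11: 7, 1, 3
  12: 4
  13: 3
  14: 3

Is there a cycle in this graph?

No

DFS, tracking each vertex's parent; an edge to a visited non-parent vertex closes a cycle.
Start from 8:
visit 8 (parent –)
visit 0 (parent –)
  visit 4 (parent 0)
    visit 7 (parent 4)
      visit 5 (parent 7)
        5–7: parent, skip
      7–4: parent, skip
      visit 6 (parent 7)
        6–7: parent, skip
      visit 9 (parent 7)
        9–7: parent, skip
      visit 11 (parent 7)
        11–7: parent, skip
        visit 1 (parent 11)
          1–11: parent, skip
        visit 3 (parent 11)
          visit 13 (parent 3)
            13–3: parent, skip
          visit 10 (parent 3)
            10–3: parent, skip
          3–11: parent, skip
          visit 14 (parent 3)
            14–3: parent, skip
          visit 2 (parent 3)
            2–3: parent, skip
    visit 12 (parent 4)
      12–4: parent, skip
    4–0: parent, skip
No non-parent visited neighbor found — the graph is a forest.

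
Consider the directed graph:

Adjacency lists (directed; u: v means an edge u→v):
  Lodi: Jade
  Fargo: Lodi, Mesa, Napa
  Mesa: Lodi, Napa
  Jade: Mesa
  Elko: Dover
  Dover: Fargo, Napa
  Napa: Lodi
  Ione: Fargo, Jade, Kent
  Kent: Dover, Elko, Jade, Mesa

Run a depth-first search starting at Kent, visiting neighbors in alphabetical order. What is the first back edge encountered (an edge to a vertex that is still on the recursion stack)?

Mesa->Lodi

DFS from Kent (visiting neighbors in alphabetical order); mark gray on enter, black on exit:
Kent gray
  Dover gray
    Fargo gray
      Lodi gray
        Jade gray
          Mesa gray
            Mesa→Lodi: Lodi is gray → back edge
First back edge: Mesa → Lodi.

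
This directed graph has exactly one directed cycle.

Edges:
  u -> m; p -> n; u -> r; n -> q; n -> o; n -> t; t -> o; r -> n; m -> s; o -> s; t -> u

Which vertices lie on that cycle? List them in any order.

DFS with gray/black marking from n:
n gray
  t gray
    o gray
      s gray
      s black
    o black
    u gray
      r gray
        r→n: n is gray → back edge
Back edge closes the cycle n → t → u → r → n; its vertices are {n, r, t, u}.

n, r, t, u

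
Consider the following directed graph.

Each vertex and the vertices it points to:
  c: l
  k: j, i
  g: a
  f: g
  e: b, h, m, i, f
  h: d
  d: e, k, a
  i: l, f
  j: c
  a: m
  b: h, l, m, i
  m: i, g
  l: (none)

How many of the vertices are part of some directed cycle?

9

A vertex is on a directed cycle iff it belongs to a strongly connected component of size ≥ 2 (or has a self-loop).
The vertices on cycles are {a, b, d, e, f, g, h, i, m} — 9 in total.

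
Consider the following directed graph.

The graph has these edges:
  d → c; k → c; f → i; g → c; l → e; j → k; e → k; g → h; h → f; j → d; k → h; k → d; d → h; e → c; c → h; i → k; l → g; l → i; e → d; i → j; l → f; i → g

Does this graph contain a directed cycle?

DFS with white/gray/black marking, starting from k:
k gray
  d gray
    h gray
      f gray
        i gray
          j gray
            j→d: d is gray → back edge
Back edge found, so a cycle exists: d → h → f → i → j → d.

Yes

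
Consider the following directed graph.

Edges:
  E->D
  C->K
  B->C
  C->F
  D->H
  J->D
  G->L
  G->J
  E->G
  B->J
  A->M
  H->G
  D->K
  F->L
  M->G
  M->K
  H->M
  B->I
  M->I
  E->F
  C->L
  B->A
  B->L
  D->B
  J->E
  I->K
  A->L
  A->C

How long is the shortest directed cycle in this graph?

3

For each vertex v, BFS finds the shortest path from v back to v.
The shortest such closed walk is B → J → D → B, length 3.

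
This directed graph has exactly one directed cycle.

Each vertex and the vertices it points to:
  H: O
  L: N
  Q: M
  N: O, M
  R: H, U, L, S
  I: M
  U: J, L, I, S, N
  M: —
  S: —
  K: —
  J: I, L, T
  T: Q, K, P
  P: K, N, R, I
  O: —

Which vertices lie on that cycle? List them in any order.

J, P, R, T, U

DFS with gray/black marking from T:
T gray
  Q gray
    M gray
    M black
  Q black
  K gray
  K black
  P gray
    P→K: K black — skip
    N gray
      O gray
      O black
      N→M: M black — skip
    N black
    R gray
      H gray
        H→O: O black — skip
      H black
      U gray
        J gray
          I gray
            I→M: M black — skip
          I black
          L gray
            L→N: N black — skip
          L black
          J→T: T is gray → back edge
Back edge closes the cycle T → P → R → U → J → T; its vertices are {J, P, R, T, U}.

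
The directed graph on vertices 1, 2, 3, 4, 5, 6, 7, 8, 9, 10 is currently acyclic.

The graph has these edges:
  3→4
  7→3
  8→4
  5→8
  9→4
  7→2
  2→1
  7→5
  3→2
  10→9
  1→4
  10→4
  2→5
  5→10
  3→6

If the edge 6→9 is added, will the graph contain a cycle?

Adding 6→9 creates a cycle iff 9 can already reach 6.
Explore from 9: no path reaches 6. The graph stays acyclic.

No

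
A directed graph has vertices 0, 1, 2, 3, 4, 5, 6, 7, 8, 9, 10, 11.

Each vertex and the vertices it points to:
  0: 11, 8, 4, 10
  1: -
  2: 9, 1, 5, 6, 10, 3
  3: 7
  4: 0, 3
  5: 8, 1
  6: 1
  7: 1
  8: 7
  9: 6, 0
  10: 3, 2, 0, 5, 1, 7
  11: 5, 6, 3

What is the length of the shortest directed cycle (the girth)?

2

For each vertex v, BFS finds the shortest path from v back to v.
The shortest such closed walk is 0 → 10 → 0, length 2.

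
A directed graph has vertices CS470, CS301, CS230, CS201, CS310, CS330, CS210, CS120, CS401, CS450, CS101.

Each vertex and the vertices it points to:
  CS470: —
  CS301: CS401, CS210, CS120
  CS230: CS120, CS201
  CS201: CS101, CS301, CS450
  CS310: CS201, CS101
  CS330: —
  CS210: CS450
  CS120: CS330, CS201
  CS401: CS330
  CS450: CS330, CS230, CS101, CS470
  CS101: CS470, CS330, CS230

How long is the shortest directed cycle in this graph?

3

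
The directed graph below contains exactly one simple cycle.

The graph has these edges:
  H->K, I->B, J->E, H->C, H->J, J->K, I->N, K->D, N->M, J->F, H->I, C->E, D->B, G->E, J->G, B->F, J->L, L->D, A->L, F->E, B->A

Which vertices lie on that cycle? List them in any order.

DFS with gray/black marking from B:
B gray
  F gray
    E gray
    E black
  F black
  A gray
    L gray
      D gray
        D→B: B is gray → back edge
Back edge closes the cycle B → A → L → D → B; its vertices are {A, B, D, L}.

A, B, D, L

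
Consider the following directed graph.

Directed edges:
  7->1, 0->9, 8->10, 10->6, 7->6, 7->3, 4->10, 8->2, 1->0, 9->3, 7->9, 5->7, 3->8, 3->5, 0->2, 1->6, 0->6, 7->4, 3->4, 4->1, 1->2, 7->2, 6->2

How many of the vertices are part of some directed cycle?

7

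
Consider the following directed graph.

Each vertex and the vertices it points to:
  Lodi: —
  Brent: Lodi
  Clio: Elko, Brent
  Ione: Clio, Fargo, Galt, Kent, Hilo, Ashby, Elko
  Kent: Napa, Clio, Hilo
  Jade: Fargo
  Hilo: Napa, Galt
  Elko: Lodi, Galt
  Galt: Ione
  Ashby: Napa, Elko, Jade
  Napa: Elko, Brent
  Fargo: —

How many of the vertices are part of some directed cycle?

8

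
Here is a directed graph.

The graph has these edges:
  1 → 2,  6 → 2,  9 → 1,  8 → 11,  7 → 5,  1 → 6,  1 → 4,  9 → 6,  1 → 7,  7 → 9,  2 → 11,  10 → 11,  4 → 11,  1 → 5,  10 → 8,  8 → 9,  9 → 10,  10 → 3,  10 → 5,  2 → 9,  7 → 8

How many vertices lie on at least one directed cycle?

A vertex is on a directed cycle iff it belongs to a strongly connected component of size ≥ 2 (or has a self-loop).
The vertices on cycles are {1, 2, 6, 7, 8, 9, 10} — 7 in total.

7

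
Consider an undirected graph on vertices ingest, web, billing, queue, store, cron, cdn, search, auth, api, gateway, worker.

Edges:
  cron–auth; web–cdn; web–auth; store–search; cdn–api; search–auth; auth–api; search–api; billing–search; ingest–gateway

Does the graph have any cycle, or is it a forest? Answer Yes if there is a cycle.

Yes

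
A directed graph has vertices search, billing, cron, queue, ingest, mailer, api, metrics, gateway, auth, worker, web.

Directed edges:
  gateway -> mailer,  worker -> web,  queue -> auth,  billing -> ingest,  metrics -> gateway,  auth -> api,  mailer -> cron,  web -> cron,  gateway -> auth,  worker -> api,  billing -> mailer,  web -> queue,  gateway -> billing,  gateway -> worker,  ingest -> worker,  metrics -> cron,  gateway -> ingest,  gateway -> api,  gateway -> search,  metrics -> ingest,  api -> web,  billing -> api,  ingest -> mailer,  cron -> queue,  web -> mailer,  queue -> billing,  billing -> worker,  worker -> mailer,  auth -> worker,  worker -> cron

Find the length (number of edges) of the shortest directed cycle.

4

For each vertex v, BFS finds the shortest path from v back to v.
The shortest such closed walk is auth → api → web → queue → auth, length 4.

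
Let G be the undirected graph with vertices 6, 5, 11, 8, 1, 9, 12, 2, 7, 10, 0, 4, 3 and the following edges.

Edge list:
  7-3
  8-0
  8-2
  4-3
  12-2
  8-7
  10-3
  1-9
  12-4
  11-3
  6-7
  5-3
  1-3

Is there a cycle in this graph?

Yes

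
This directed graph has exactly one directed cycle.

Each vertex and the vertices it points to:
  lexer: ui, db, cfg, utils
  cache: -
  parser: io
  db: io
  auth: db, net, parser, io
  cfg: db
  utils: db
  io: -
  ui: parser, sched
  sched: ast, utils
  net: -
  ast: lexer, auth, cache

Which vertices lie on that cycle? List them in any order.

DFS with gray/black marking from ast:
ast gray
  lexer gray
    ui gray
      parser gray
        io gray
        io black
      parser black
      sched gray
        sched→ast: ast is gray → back edge
Back edge closes the cycle ast → lexer → ui → sched → ast; its vertices are {ui, ast, lexer, sched}.

ui, ast, lexer, sched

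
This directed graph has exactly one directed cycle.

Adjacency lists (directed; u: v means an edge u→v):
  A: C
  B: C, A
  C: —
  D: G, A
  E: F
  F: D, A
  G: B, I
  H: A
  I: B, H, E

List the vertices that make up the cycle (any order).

D, E, F, G, I

DFS with gray/black marking from G:
G gray
  B gray
    C gray
    C black
    A gray
      A→C: C black — skip
    A black
  B black
  I gray
    I→B: B black — skip
    H gray
      H→A: A black — skip
    H black
    E gray
      F gray
        D gray
          D→G: G is gray → back edge
Back edge closes the cycle G → I → E → F → D → G; its vertices are {D, E, F, G, I}.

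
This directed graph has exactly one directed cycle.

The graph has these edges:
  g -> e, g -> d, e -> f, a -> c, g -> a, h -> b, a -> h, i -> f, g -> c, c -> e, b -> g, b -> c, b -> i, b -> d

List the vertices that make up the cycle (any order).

a, b, g, h

DFS with gray/black marking from a:
a gray
  c gray
    e gray
      f gray
      f black
    e black
  c black
  h gray
    b gray
      d gray
      d black
      i gray
        i→f: f black — skip
      i black
      g gray
        g→d: d black — skip
        g→a: a is gray → back edge
Back edge closes the cycle a → h → b → g → a; its vertices are {a, b, g, h}.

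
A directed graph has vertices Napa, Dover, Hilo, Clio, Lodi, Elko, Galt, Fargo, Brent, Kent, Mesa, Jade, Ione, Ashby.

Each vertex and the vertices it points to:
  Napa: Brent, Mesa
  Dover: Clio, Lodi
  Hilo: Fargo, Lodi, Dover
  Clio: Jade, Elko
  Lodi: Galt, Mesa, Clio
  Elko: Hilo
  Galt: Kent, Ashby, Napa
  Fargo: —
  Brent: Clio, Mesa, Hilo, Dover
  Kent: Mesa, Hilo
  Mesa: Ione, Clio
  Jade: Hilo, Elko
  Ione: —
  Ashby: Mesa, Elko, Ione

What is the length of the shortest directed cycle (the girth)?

For each vertex v, BFS finds the shortest path from v back to v.
The shortest such closed walk is Galt → Kent → Hilo → Lodi → Galt, length 4.

4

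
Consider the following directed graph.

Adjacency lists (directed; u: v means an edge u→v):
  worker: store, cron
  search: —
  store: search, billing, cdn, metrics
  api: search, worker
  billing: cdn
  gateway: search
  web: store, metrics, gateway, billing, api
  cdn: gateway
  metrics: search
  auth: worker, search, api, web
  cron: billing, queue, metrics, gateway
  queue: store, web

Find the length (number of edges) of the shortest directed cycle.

5

For each vertex v, BFS finds the shortest path from v back to v.
The shortest such closed walk is api → worker → cron → queue → web → api, length 5.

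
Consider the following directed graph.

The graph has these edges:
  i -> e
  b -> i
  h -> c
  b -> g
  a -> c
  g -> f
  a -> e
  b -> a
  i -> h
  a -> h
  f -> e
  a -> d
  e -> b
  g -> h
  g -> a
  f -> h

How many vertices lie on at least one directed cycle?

A vertex is on a directed cycle iff it belongs to a strongly connected component of size ≥ 2 (or has a self-loop).
The vertices on cycles are {a, b, e, f, g, i} — 6 in total.

6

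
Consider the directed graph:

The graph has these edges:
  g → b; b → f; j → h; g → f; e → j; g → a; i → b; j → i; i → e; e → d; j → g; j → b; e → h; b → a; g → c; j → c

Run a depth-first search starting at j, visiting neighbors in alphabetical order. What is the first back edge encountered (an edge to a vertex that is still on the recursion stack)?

DFS from j (visiting neighbors in alphabetical order); mark gray on enter, black on exit:
j gray
  b gray
    a gray
    a black
    f gray
    f black
  b black
  c gray
  c black
  g gray
    g→a: a black — skip
    g→b: b black — skip
    g→c: c black — skip
    g→f: f black — skip
  g black
  h gray
  h black
  i gray
    i→b: b black — skip
    e gray
      d gray
      d black
      e→h: h black — skip
      e→j: j is gray → back edge
First back edge: e → j.

e→j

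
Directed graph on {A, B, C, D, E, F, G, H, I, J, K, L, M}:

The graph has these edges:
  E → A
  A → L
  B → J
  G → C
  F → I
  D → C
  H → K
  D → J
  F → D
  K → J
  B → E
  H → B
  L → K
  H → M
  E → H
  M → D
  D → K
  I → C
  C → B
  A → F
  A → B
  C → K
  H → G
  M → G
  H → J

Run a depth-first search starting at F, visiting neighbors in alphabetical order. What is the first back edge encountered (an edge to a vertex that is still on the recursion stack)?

A->B

DFS from F (visiting neighbors in alphabetical order); mark gray on enter, black on exit:
F gray
  D gray
    C gray
      B gray
        E gray
          A gray
            A→B: B is gray → back edge
First back edge: A → B.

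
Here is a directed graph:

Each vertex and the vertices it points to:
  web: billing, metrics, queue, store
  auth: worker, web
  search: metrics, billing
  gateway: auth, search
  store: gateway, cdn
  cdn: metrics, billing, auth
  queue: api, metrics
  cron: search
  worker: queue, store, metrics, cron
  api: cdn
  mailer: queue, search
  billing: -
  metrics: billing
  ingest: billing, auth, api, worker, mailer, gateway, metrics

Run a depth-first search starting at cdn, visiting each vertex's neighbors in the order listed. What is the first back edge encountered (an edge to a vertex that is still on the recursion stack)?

DFS from cdn (visiting each vertex's neighbors in the order listed); mark gray on enter, black on exit:
cdn gray
  metrics gray
    billing gray
    billing black
  metrics black
  cdn→billing: billing black — skip
  auth gray
    worker gray
      queue gray
        api gray
          api→cdn: cdn is gray → back edge
First back edge: api → cdn.

api->cdn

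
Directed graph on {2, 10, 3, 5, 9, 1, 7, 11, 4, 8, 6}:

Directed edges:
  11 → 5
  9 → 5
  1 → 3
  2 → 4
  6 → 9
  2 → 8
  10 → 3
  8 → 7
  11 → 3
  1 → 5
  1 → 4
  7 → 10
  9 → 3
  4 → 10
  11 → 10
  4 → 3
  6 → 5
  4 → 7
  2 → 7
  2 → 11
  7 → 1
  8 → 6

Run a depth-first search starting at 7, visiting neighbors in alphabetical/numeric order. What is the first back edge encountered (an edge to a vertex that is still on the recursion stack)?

4→7

DFS from 7 (visiting neighbors in alphabetical/numeric order); mark gray on enter, black on exit:
7 gray
  1 gray
    3 gray
    3 black
    4 gray
      4→3: 3 black — skip
      4→7: 7 is gray → back edge
First back edge: 4 → 7.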